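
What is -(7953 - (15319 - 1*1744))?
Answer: 5622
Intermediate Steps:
-(7953 - (15319 - 1*1744)) = -(7953 - (15319 - 1744)) = -(7953 - 1*13575) = -(7953 - 13575) = -1*(-5622) = 5622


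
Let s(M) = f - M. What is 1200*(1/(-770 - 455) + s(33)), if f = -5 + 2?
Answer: -2116848/49 ≈ -43201.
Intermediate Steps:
f = -3
s(M) = -3 - M
1200*(1/(-770 - 455) + s(33)) = 1200*(1/(-770 - 455) + (-3 - 1*33)) = 1200*(1/(-1225) + (-3 - 33)) = 1200*(-1/1225 - 36) = 1200*(-44101/1225) = -2116848/49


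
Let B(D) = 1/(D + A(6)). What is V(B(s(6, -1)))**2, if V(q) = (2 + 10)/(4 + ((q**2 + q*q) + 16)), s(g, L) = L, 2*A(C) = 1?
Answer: 9/49 ≈ 0.18367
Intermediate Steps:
A(C) = 1/2 (A(C) = (1/2)*1 = 1/2)
B(D) = 1/(1/2 + D) (B(D) = 1/(D + 1/2) = 1/(1/2 + D))
V(q) = 12/(20 + 2*q**2) (V(q) = 12/(4 + ((q**2 + q**2) + 16)) = 12/(4 + (2*q**2 + 16)) = 12/(4 + (16 + 2*q**2)) = 12/(20 + 2*q**2))
V(B(s(6, -1)))**2 = (6/(10 + (2/(1 + 2*(-1)))**2))**2 = (6/(10 + (2/(1 - 2))**2))**2 = (6/(10 + (2/(-1))**2))**2 = (6/(10 + (2*(-1))**2))**2 = (6/(10 + (-2)**2))**2 = (6/(10 + 4))**2 = (6/14)**2 = (6*(1/14))**2 = (3/7)**2 = 9/49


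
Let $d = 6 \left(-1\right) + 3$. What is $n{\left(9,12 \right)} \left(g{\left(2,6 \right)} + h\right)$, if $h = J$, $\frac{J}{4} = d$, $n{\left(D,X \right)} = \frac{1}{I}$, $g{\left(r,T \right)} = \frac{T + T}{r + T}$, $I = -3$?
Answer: $\frac{7}{2} \approx 3.5$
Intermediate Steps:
$g{\left(r,T \right)} = \frac{2 T}{T + r}$
$n{\left(D,X \right)} = - \frac{1}{3}$ ($n{\left(D,X \right)} = \frac{1}{-3} = - \frac{1}{3}$)
$d = -3$ ($d = -6 + 3 = -3$)
$J = -12$ ($J = 4 \left(-3\right) = -12$)
$h = -12$
$n{\left(9,12 \right)} \left(g{\left(2,6 \right)} + h\right) = - \frac{2 \cdot 6 \frac{1}{6 + 2} - 12}{3} = - \frac{2 \cdot 6 \cdot \frac{1}{8} - 12}{3} = - \frac{\frac{3}{2} - 12}{3} = \left(- \frac{1}{3}\right) \left(- \frac{21}{2}\right) = \frac{7}{2}$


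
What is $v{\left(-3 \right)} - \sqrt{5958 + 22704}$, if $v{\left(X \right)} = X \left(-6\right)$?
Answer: $18 - \sqrt{28662} \approx -151.3$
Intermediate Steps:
$v{\left(X \right)} = - 6 X$
$v{\left(-3 \right)} - \sqrt{5958 + 22704} = \left(-6\right) \left(-3\right) - \sqrt{5958 + 22704} = 18 - \sqrt{28662}$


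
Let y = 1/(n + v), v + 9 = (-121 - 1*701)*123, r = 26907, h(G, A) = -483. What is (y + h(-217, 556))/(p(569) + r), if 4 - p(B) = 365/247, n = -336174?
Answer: -13042253809/726626951607 ≈ -0.017949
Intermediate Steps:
p(B) = 623/247 (p(B) = 4 - 365/247 = 623/247)
v = -101115 (v = -9 + (-121 - 1*701)*123 = -9 + (-121 - 701)*123 = -9 - 822*123 = -9 - 101106 = -101115)
y = -1/437289 (y = 1/(-336174 - 101115) = 1/(-437289) = -1/437289 ≈ -2.2868e-6)
(y + h(-217, 556))/(p(569) + r) = (-1/437289 - 483)/(623/247 + 26907) = -211210588/(437289*6646652/247) = -211210588/437289*247/6646652 = -13042253809/726626951607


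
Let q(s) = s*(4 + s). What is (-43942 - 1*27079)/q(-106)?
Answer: -71021/10812 ≈ -6.5687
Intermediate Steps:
(-43942 - 1*27079)/q(-106) = (-43942 - 1*27079)/((-106*(4 - 106))) = (-43942 - 27079)/((-106*(-102))) = -71021/10812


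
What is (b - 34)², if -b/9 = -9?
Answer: 2209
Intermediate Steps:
b = 81 (b = -9*(-9) = 81)
(b - 34)² = (81 - 34)² = 47² = 2209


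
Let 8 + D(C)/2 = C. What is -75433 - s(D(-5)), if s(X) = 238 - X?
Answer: -75697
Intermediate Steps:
D(C) = -16 + 2*C
-75433 - s(D(-5)) = -75433 - (238 - (-16 + 2*(-5))) = -75433 - (238 - (-16 - 10)) = -75433 - (238 - 1*(-26)) = -75433 - (238 + 26) = -75433 - 1*264 = -75433 - 264 = -75697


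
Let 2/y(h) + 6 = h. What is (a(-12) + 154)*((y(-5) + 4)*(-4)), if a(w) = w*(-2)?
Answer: -29904/11 ≈ -2718.5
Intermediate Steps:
a(w) = -2*w
y(h) = 2/(-6 + h)
(a(-12) + 154)*((y(-5) + 4)*(-4)) = (-2*(-12) + 154)*((2/(-6 - 5) + 4)*(-4)) = (24 + 154)*((2/(-11) + 4)*(-4)) = 178*((2*(-1/11) + 4)*(-4)) = 178*((-2/11 + 4)*(-4)) = 178*((42/11)*(-4)) = 178*(-168/11) = -29904/11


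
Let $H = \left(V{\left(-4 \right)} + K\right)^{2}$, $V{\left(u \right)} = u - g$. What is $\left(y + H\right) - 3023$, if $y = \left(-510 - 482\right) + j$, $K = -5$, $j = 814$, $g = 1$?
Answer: $-3101$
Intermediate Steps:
$V{\left(u \right)} = -1 + u$ ($V{\left(u \right)} = u - 1 = -1 + u$)
$y = -178$ ($y = \left(-510 - 482\right) + 814 = -992 + 814 = -178$)
$H = 100$ ($H = \left(\left(-1 - 4\right) - 5\right)^{2} = \left(-5 - 5\right)^{2} = \left(-10\right)^{2} = 100$)
$\left(y + H\right) - 3023 = \left(-178 + 100\right) - 3023 = -78 - 3023 = -3101$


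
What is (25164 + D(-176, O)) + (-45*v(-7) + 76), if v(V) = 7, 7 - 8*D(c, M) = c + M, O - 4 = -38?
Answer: 199617/8 ≈ 24952.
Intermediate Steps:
O = -34 (O = 4 - 38 = -34)
D(c, M) = 7/8 - M/8 - c/8 (D(c, M) = 7/8 - (c + M)/8 = 7/8 - (M + c)/8 = 7/8 + (-M/8 - c/8) = 7/8 - M/8 - c/8)
(25164 + D(-176, O)) + (-45*v(-7) + 76) = (25164 + (7/8 - ⅛*(-34) - ⅛*(-176))) + (-45*7 + 76) = (25164 + (7/8 + 17/4 + 22)) + (-315 + 76) = (25164 + 217/8) - 239 = 201529/8 - 239 = 199617/8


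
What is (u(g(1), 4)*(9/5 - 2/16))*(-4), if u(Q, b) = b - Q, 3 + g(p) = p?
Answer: -201/5 ≈ -40.200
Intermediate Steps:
g(p) = -3 + p
(u(g(1), 4)*(9/5 - 2/16))*(-4) = ((4 - (-3 + 1))*(9/5 - 2/16))*(-4) = ((4 - 1*(-2))*(9*(⅕) - 2*1/16))*(-4) = ((4 + 2)*(9/5 - ⅛))*(-4) = (6*(67/40))*(-4) = (201/20)*(-4) = -201/5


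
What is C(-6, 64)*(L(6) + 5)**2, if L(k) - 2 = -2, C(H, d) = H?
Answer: -150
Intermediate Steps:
L(k) = 0 (L(k) = 2 - 2 = 0)
C(-6, 64)*(L(6) + 5)**2 = -6*(0 + 5)**2 = -6*5**2 = -6*25 = -150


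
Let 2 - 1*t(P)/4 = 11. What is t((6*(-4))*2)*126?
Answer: -4536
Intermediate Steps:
t(P) = -36 (t(P) = 8 - 4*11 = 8 - 44 = -36)
t((6*(-4))*2)*126 = -36*126 = -4536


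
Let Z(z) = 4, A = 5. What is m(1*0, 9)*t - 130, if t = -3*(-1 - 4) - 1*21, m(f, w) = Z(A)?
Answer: -154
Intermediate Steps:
m(f, w) = 4
t = -6 (t = -3*(-5) - 21 = 15 - 21 = -6)
m(1*0, 9)*t - 130 = 4*(-6) - 130 = -24 - 130 = -154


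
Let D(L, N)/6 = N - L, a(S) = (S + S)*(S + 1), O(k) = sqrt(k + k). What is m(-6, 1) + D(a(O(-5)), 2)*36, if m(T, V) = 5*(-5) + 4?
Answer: 4731 - 432*I*sqrt(10) ≈ 4731.0 - 1366.1*I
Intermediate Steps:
O(k) = sqrt(2)*sqrt(k) (O(k) = sqrt(2*k) = sqrt(2)*sqrt(k))
a(S) = 2*S*(1 + S) (a(S) = (2*S)*(1 + S) = 2*S*(1 + S))
D(L, N) = -6*L + 6*N (D(L, N) = 6*(N - L) = -6*L + 6*N)
m(T, V) = -21 (m(T, V) = -25 + 4 = -21)
m(-6, 1) + D(a(O(-5)), 2)*36 = -21 + (-12*sqrt(2)*sqrt(-5)*(1 + sqrt(2)*sqrt(-5)) + 6*2)*36 = -21 + (-12*sqrt(2)*(I*sqrt(5))*(1 + sqrt(2)*(I*sqrt(5))) + 12)*36 = -21 + (-12*I*sqrt(10)*(1 + I*sqrt(10)) + 12)*36 = -21 + (12 - 12*I*sqrt(10)*(1 + I*sqrt(10)))*36 = -21 + (432 - 432*I*sqrt(10)*(1 + I*sqrt(10))) = 411 - 432*I*sqrt(10)*(1 + I*sqrt(10))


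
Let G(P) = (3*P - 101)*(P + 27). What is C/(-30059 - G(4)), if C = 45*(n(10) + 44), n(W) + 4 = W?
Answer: -15/182 ≈ -0.082418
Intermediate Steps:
n(W) = -4 + W
G(P) = (-101 + 3*P)*(27 + P)
C = 2250 (C = 45*((-4 + 10) + 44) = 45*(6 + 44) = 45*50 = 2250)
C/(-30059 - G(4)) = 2250/(-30059 - (-2727 - 20*4 + 3*4**2)) = 2250/(-30059 - (-2727 - 80 + 3*16)) = 2250/(-30059 - (-2727 - 80 + 48)) = 2250/(-30059 - 1*(-2759)) = 2250/(-30059 + 2759) = 2250/(-27300) = 2250*(-1/27300) = -15/182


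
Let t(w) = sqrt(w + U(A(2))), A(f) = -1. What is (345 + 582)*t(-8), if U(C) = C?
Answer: 2781*I ≈ 2781.0*I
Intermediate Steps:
t(w) = sqrt(-1 + w) (t(w) = sqrt(w - 1) = sqrt(-1 + w))
(345 + 582)*t(-8) = (345 + 582)*sqrt(-1 - 8) = 927*sqrt(-9) = 927*(3*I) = 2781*I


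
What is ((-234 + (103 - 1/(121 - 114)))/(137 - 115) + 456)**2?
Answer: 1200830409/5929 ≈ 2.0254e+5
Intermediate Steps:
((-234 + (103 - 1/(121 - 114)))/(137 - 115) + 456)**2 = ((-234 + (103 - 1/7))/22 + 456)**2 = ((-234 + (103 - 1*1/7))*(1/22) + 456)**2 = ((-234 + (103 - 1/7))*(1/22) + 456)**2 = ((-234 + 720/7)*(1/22) + 456)**2 = (-918/7*1/22 + 456)**2 = (-459/77 + 456)**2 = (34653/77)**2 = 1200830409/5929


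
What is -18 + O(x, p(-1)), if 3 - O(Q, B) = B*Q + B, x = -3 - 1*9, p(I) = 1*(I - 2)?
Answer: -48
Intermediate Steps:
p(I) = -2 + I (p(I) = 1*(-2 + I) = -2 + I)
x = -12 (x = -3 - 9 = -12)
O(Q, B) = 3 - B - B*Q (O(Q, B) = 3 - (B*Q + B) = 3 - (B + B*Q) = 3 + (-B - B*Q) = 3 - B - B*Q)
-18 + O(x, p(-1)) = -18 + (3 - (-2 - 1) - 1*(-2 - 1)*(-12)) = -18 + (3 - 1*(-3) - 1*(-3)*(-12)) = -18 + (3 + 3 - 36) = -18 - 30 = -48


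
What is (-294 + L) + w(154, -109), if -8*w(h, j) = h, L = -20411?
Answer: -82897/4 ≈ -20724.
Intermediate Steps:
w(h, j) = -h/8
(-294 + L) + w(154, -109) = (-294 - 20411) - 1/8*154 = -20705 - 77/4 = -82897/4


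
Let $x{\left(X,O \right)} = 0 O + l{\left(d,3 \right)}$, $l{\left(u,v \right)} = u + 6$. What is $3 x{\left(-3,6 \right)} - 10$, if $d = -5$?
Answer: $-7$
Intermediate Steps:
$l{\left(u,v \right)} = 6 + u$
$x{\left(X,O \right)} = 1$ ($x{\left(X,O \right)} = 0 O + \left(6 - 5\right) = 0 + 1 = 1$)
$3 x{\left(-3,6 \right)} - 10 = 3 \cdot 1 - 10 = 3 - 10 = -7$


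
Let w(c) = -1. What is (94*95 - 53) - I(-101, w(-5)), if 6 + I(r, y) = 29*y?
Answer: 8912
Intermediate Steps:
I(r, y) = -6 + 29*y
(94*95 - 53) - I(-101, w(-5)) = (94*95 - 53) - (-6 + 29*(-1)) = (8930 - 53) - (-6 - 29) = 8877 - 1*(-35) = 8877 + 35 = 8912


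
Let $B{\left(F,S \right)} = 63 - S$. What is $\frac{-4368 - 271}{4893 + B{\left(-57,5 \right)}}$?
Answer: $- \frac{4639}{4951} \approx -0.93698$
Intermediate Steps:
$\frac{-4368 - 271}{4893 + B{\left(-57,5 \right)}} = \frac{-4368 - 271}{4893 + \left(63 - 5\right)} = - \frac{4639}{4893 + \left(63 - 5\right)} = - \frac{4639}{4893 + 58} = - \frac{4639}{4951}$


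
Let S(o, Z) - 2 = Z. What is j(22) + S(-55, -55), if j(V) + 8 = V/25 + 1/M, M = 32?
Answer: -48071/800 ≈ -60.089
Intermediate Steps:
S(o, Z) = 2 + Z
j(V) = -255/32 + V/25 (j(V) = -8 + (V/25 + 1/32) = -8 + (1/32 + V/25) = -255/32 + V/25)
j(22) + S(-55, -55) = (-255/32 + (1/25)*22) + (2 - 55) = (-255/32 + 22/25) - 53 = -5671/800 - 53 = -48071/800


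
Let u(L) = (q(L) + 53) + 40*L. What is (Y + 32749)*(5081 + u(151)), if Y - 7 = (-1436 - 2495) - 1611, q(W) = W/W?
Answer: 304116450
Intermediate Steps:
q(W) = 1
Y = -5535 (Y = 7 + ((-1436 - 2495) - 1611) = 7 + (-3931 - 1611) = 7 - 5542 = -5535)
u(L) = 54 + 40*L (u(L) = (1 + 53) + 40*L = 54 + 40*L)
(Y + 32749)*(5081 + u(151)) = (-5535 + 32749)*(5081 + (54 + 40*151)) = 27214*(5081 + (54 + 6040)) = 27214*(5081 + 6094) = 27214*11175 = 304116450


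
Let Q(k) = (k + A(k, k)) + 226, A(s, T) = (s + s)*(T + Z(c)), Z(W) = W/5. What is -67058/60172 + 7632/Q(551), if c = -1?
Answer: -33579869579/30475042066 ≈ -1.1019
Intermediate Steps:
Z(W) = W/5 (Z(W) = W*(⅕) = W/5)
A(s, T) = 2*s*(-⅕ + T) (A(s, T) = (s + s)*(T + (⅕)*(-1)) = (2*s)*(T - ⅕) = (2*s)*(-⅕ + T) = 2*s*(-⅕ + T))
Q(k) = 226 + k + 2*k*(-1 + 5*k)/5 (Q(k) = (k + 2*k*(-1 + 5*k)/5) + 226 = 226 + k + 2*k*(-1 + 5*k)/5)
-67058/60172 + 7632/Q(551) = -67058/60172 + 7632/(226 + 2*551² + (⅗)*551) = -67058*1/60172 + 7632/(226 + 2*303601 + 1653/5) = -33529/30086 + 7632/(226 + 607202 + 1653/5) = -33529/30086 + 7632/(3038793/5) = -33529/30086 + 7632*(5/3038793) = -33529/30086 + 12720/1012931 = -33579869579/30475042066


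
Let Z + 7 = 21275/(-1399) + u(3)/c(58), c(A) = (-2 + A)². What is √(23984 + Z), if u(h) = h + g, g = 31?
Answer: √147072334573506/78344 ≈ 154.80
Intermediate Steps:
u(h) = 31 + h (u(h) = h + 31 = 31 + h)
Z = -48690841/2193632 (Z = -7 + (21275/(-1399) + (31 + 3)/((-2 + 58)²)) = -7 + (21275*(-1/1399) + 34/(56²)) = -7 + (-21275/1399 + 34/3136) = -7 + (-21275/1399 + 34*(1/3136)) = -7 + (-21275/1399 + 17/1568) = -7 - 33335417/2193632 = -48690841/2193632 ≈ -22.196)
√(23984 + Z) = √(23984 - 48690841/2193632) = √(52563379047/2193632) = √147072334573506/78344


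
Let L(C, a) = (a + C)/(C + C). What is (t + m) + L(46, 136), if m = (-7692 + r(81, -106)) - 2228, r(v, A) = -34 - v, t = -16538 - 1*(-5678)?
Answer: -961079/46 ≈ -20893.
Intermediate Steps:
L(C, a) = (C + a)/(2*C) (L(C, a) = (C + a)/((2*C)) = (C + a)*(1/(2*C)) = (C + a)/(2*C))
t = -10860 (t = -16538 + 5678 = -10860)
m = -10035 (m = (-7692 + (-34 - 1*81)) - 2228 = (-7692 + (-34 - 81)) - 2228 = (-7692 - 115) - 2228 = -7807 - 2228 = -10035)
(t + m) + L(46, 136) = (-10860 - 10035) + (½)*(46 + 136)/46 = -20895 + (½)*(1/46)*182 = -20895 + 91/46 = -961079/46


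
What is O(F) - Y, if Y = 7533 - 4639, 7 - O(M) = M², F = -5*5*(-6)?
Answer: -25387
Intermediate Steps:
F = 150 (F = -25*(-6) = 150)
O(M) = 7 - M²
Y = 2894
O(F) - Y = (7 - 1*150²) - 1*2894 = (7 - 1*22500) - 2894 = (7 - 22500) - 2894 = -22493 - 2894 = -25387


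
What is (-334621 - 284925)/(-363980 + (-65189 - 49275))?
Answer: 309773/239222 ≈ 1.2949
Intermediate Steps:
(-334621 - 284925)/(-363980 + (-65189 - 49275)) = -619546/(-363980 - 114464) = -619546/(-478444) = -619546*(-1/478444) = 309773/239222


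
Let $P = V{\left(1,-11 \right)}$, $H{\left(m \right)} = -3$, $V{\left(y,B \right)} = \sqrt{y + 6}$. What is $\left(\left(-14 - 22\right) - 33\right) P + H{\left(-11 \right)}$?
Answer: $-3 - 69 \sqrt{7} \approx -185.56$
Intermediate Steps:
$V{\left(y,B \right)} = \sqrt{6 + y}$
$P = \sqrt{7}$ ($P = \sqrt{6 + 1} = \sqrt{7} \approx 2.6458$)
$\left(\left(-14 - 22\right) - 33\right) P + H{\left(-11 \right)} = \left(\left(-14 - 22\right) - 33\right) \sqrt{7} - 3 = \left(-36 - 33\right) \sqrt{7} - 3 = - 69 \sqrt{7} - 3 = -3 - 69 \sqrt{7}$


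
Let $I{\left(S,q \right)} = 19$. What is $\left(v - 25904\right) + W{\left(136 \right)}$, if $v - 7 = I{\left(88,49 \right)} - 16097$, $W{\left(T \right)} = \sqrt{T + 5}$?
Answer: $-41975 + \sqrt{141} \approx -41963.0$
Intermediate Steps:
$W{\left(T \right)} = \sqrt{5 + T}$
$v = -16071$ ($v = 7 + \left(19 - 16097\right) = 7 - 16078 = -16071$)
$\left(v - 25904\right) + W{\left(136 \right)} = \left(-16071 - 25904\right) + \sqrt{5 + 136} = -41975 + \sqrt{141}$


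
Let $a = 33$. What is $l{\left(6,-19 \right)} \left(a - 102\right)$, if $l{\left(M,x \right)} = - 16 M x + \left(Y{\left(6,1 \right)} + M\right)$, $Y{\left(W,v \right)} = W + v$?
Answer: $-126753$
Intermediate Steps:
$l{\left(M,x \right)} = 7 + M - 16 M x$ ($l{\left(M,x \right)} = - 16 M x + \left(\left(6 + 1\right) + M\right) = - 16 M x + \left(7 + M\right) = 7 + M - 16 M x$)
$l{\left(6,-19 \right)} \left(a - 102\right) = \left(7 + 6 - 96 \left(-19\right)\right) \left(33 - 102\right) = \left(7 + 6 + 1824\right) \left(-69\right) = 1837 \left(-69\right) = -126753$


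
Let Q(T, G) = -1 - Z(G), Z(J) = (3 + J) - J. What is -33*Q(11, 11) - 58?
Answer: 74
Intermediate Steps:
Z(J) = 3
Q(T, G) = -4 (Q(T, G) = -1 - 1*3 = -1 - 3 = -4)
-33*Q(11, 11) - 58 = -33*(-4) - 58 = 132 - 58 = 74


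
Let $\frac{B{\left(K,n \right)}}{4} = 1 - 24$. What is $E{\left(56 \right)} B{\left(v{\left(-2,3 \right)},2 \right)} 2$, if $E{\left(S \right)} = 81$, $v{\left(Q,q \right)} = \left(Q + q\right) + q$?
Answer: $-14904$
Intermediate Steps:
$v{\left(Q,q \right)} = Q + 2 q$
$B{\left(K,n \right)} = -92$ ($B{\left(K,n \right)} = 4 \left(1 - 24\right) = 4 \left(-23\right) = -92$)
$E{\left(56 \right)} B{\left(v{\left(-2,3 \right)},2 \right)} 2 = 81 \left(\left(-92\right) 2\right) = 81 \left(-184\right) = -14904$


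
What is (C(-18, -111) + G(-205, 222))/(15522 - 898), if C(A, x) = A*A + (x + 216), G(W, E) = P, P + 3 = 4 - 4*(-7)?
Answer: 229/7312 ≈ 0.031318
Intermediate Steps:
P = 29 (P = -3 + (4 - 4*(-7)) = -3 + (4 + 28) = -3 + 32 = 29)
G(W, E) = 29
C(A, x) = 216 + x + A² (C(A, x) = A² + (216 + x) = 216 + x + A²)
(C(-18, -111) + G(-205, 222))/(15522 - 898) = ((216 - 111 + (-18)²) + 29)/(15522 - 898) = ((216 - 111 + 324) + 29)/14624 = (429 + 29)*(1/14624) = 458*(1/14624) = 229/7312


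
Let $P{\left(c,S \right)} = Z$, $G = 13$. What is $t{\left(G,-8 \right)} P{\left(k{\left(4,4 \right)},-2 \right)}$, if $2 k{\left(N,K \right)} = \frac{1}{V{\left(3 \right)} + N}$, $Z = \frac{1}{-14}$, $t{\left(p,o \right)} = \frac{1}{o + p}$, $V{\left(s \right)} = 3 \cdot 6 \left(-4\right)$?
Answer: $- \frac{1}{70} \approx -0.014286$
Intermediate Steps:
$V{\left(s \right)} = -72$ ($V{\left(s \right)} = 18 \left(-4\right) = -72$)
$Z = - \frac{1}{14} \approx -0.071429$
$k{\left(N,K \right)} = \frac{1}{2 \left(-72 + N\right)}$
$P{\left(c,S \right)} = - \frac{1}{14}$
$t{\left(G,-8 \right)} P{\left(k{\left(4,4 \right)},-2 \right)} = \frac{1}{-8 + 13} \left(- \frac{1}{14}\right) = \frac{1}{5} \left(- \frac{1}{14}\right) = - \frac{1}{70}$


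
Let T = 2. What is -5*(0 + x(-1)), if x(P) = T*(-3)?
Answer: 30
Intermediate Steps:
x(P) = -6 (x(P) = 2*(-3) = -6)
-5*(0 + x(-1)) = -5*(0 - 6) = -5*(-6) = 30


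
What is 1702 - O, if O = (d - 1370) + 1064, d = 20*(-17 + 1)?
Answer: 2328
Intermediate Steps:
d = -320 (d = 20*(-16) = -320)
O = -626 (O = (-320 - 1370) + 1064 = -1690 + 1064 = -626)
1702 - O = 1702 - 1*(-626) = 1702 + 626 = 2328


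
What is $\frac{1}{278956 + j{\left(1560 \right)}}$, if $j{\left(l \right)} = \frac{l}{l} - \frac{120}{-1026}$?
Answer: $\frac{171}{47701667} \approx 3.5848 \cdot 10^{-6}$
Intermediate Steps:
$j{\left(l \right)} = \frac{191}{171}$ ($j{\left(l \right)} = 1 - - \frac{20}{171} = 1 + \frac{20}{171} = \frac{191}{171}$)
$\frac{1}{278956 + j{\left(1560 \right)}} = \frac{1}{278956 + \frac{191}{171}} = \frac{1}{\frac{47701667}{171}} = \frac{171}{47701667}$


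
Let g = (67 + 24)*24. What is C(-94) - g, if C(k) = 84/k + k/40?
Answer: -2056009/940 ≈ -2187.2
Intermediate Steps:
C(k) = 84/k + k/40 (C(k) = 84/k + k*(1/40) = 84/k + k/40)
g = 2184 (g = 91*24 = 2184)
C(-94) - g = (84/(-94) + (1/40)*(-94)) - 1*2184 = (84*(-1/94) - 47/20) - 2184 = (-42/47 - 47/20) - 2184 = -3049/940 - 2184 = -2056009/940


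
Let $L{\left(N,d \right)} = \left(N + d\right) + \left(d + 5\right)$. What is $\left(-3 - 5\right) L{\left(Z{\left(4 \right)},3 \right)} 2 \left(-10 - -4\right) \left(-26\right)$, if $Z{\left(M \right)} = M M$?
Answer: $-67392$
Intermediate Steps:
$Z{\left(M \right)} = M^{2}$
$L{\left(N,d \right)} = 5 + N + 2 d$ ($L{\left(N,d \right)} = \left(N + d\right) + \left(5 + d\right) = 5 + N + 2 d$)
$\left(-3 - 5\right) L{\left(Z{\left(4 \right)},3 \right)} 2 \left(-10 - -4\right) \left(-26\right) = \left(-3 - 5\right) \left(5 + 4^{2} + 2 \cdot 3\right) 2 \left(-10 - -4\right) \left(-26\right) = - 8 \left(5 + 16 + 6\right) 2 \left(-10 + 4\right) \left(-26\right) = \left(-8\right) 27 \cdot 2 \left(-6\right) \left(-26\right) = \left(-216\right) 2 \left(-6\right) \left(-26\right) = \left(-432\right) \left(-6\right) \left(-26\right) = 2592 \left(-26\right) = -67392$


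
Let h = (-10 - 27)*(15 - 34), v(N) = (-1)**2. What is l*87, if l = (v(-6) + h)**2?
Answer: 43118592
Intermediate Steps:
v(N) = 1
h = 703 (h = -37*(-19) = 703)
l = 495616 (l = (1 + 703)**2 = 704**2 = 495616)
l*87 = 495616*87 = 43118592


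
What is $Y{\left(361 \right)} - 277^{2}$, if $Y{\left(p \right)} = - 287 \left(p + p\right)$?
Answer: $-283943$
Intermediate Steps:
$Y{\left(p \right)} = - 574 p$ ($Y{\left(p \right)} = - 287 \cdot 2 p = - 574 p$)
$Y{\left(361 \right)} - 277^{2} = \left(-574\right) 361 - 277^{2} = -207214 - 76729 = -283943$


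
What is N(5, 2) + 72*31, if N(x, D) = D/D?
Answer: 2233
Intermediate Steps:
N(x, D) = 1
N(5, 2) + 72*31 = 1 + 72*31 = 1 + 2232 = 2233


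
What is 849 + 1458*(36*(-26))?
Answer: -1363839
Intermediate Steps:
849 + 1458*(36*(-26)) = 849 + 1458*(-936) = 849 - 1364688 = -1363839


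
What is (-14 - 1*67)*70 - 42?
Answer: -5712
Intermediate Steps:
(-14 - 1*67)*70 - 42 = (-14 - 67)*70 - 42 = -81*70 - 42 = -5670 - 42 = -5712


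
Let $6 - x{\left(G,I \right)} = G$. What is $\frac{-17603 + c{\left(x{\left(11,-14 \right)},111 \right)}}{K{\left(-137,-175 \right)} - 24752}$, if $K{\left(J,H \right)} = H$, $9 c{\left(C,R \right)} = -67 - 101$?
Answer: $\frac{52865}{74781} \approx 0.70693$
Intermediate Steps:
$x{\left(G,I \right)} = 6 - G$
$c{\left(C,R \right)} = - \frac{56}{3}$ ($c{\left(C,R \right)} = \frac{-67 - 101}{9} = \frac{1}{9} \left(-168\right) = - \frac{56}{3}$)
$\frac{-17603 + c{\left(x{\left(11,-14 \right)},111 \right)}}{K{\left(-137,-175 \right)} - 24752} = \frac{-17603 - \frac{56}{3}}{-175 - 24752} = - \frac{52865}{3 \left(-24927\right)} = \left(- \frac{52865}{3}\right) \left(- \frac{1}{24927}\right) = \frac{52865}{74781}$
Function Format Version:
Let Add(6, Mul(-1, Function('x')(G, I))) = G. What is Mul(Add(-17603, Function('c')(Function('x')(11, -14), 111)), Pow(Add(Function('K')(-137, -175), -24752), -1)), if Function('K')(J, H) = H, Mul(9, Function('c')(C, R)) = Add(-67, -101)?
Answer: Rational(52865, 74781) ≈ 0.70693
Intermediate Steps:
Function('x')(G, I) = Add(6, Mul(-1, G))
Function('c')(C, R) = Rational(-56, 3) (Function('c')(C, R) = Mul(Rational(1, 9), Add(-67, -101)) = Mul(Rational(1, 9), -168) = Rational(-56, 3))
Mul(Add(-17603, Function('c')(Function('x')(11, -14), 111)), Pow(Add(Function('K')(-137, -175), -24752), -1)) = Mul(Add(-17603, Rational(-56, 3)), Pow(Add(-175, -24752), -1)) = Mul(Rational(-52865, 3), Pow(-24927, -1)) = Mul(Rational(-52865, 3), Rational(-1, 24927)) = Rational(52865, 74781)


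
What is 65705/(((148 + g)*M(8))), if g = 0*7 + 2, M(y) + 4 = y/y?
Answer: -13141/90 ≈ -146.01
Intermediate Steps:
M(y) = -3 (M(y) = -4 + y/y = -4 + 1 = -3)
g = 2 (g = 0 + 2 = 2)
65705/(((148 + g)*M(8))) = 65705/(((148 + 2)*(-3))) = 65705/((150*(-3))) = 65705/(-450) = 65705*(-1/450) = -13141/90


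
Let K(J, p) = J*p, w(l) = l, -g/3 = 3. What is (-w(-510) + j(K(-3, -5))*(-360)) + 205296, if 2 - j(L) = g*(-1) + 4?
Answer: 209766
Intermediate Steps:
g = -9 (g = -3*3 = -9)
j(L) = -11 (j(L) = 2 - (-9*(-1) + 4) = 2 - (9 + 4) = 2 - 1*13 = 2 - 13 = -11)
(-w(-510) + j(K(-3, -5))*(-360)) + 205296 = (-1*(-510) - 11*(-360)) + 205296 = (510 + 3960) + 205296 = 4470 + 205296 = 209766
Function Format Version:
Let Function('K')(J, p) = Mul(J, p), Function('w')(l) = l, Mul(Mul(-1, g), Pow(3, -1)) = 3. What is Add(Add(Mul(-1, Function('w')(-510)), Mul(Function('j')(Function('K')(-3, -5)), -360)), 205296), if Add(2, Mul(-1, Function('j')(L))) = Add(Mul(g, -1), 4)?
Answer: 209766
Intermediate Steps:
g = -9 (g = Mul(-3, 3) = -9)
Function('j')(L) = -11 (Function('j')(L) = Add(2, Mul(-1, Add(Mul(-9, -1), 4))) = Add(2, Mul(-1, Add(9, 4))) = Add(2, Mul(-1, 13)) = Add(2, -13) = -11)
Add(Add(Mul(-1, Function('w')(-510)), Mul(Function('j')(Function('K')(-3, -5)), -360)), 205296) = Add(Add(Mul(-1, -510), Mul(-11, -360)), 205296) = Add(Add(510, 3960), 205296) = Add(4470, 205296) = 209766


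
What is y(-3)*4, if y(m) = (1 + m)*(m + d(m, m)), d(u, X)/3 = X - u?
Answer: 24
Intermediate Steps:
d(u, X) = -3*u + 3*X (d(u, X) = 3*(X - u) = -3*u + 3*X)
y(m) = m*(1 + m) (y(m) = (1 + m)*(m + (-3*m + 3*m)) = (1 + m)*(m + 0) = (1 + m)*m = m*(1 + m))
y(-3)*4 = -3*(1 - 3)*4 = -3*(-2)*4 = 6*4 = 24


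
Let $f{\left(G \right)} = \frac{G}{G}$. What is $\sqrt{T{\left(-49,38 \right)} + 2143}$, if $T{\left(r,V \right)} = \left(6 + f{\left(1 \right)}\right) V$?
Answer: $\sqrt{2409} \approx 49.082$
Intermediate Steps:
$f{\left(G \right)} = 1$
$T{\left(r,V \right)} = 7 V$ ($T{\left(r,V \right)} = \left(6 + 1\right) V = 7 V$)
$\sqrt{T{\left(-49,38 \right)} + 2143} = \sqrt{7 \cdot 38 + 2143} = \sqrt{266 + 2143} = \sqrt{2409}$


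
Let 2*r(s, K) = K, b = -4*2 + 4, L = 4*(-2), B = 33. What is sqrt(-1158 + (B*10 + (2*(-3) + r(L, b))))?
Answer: 2*I*sqrt(209) ≈ 28.914*I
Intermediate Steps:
L = -8
b = -4 (b = -8 + 4 = -4)
r(s, K) = K/2
sqrt(-1158 + (B*10 + (2*(-3) + r(L, b)))) = sqrt(-1158 + (33*10 + (2*(-3) + (1/2)*(-4)))) = sqrt(-1158 + (330 + (-6 - 2))) = sqrt(-1158 + (330 - 8)) = sqrt(-1158 + 322) = sqrt(-836) = 2*I*sqrt(209)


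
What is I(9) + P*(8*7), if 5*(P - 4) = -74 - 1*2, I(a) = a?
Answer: -3091/5 ≈ -618.20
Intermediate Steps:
P = -56/5 (P = 4 + (-74 - 1*2)/5 = 4 + (-74 - 2)/5 = 4 + (⅕)*(-76) = 4 - 76/5 = -56/5 ≈ -11.200)
I(9) + P*(8*7) = 9 - 448*7/5 = 9 - 56/5*56 = 9 - 3136/5 = -3091/5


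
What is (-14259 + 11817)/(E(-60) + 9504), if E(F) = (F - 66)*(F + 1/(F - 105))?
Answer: -22385/156427 ≈ -0.14310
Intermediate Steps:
E(F) = (-66 + F)*(F + 1/(-105 + F))
(-14259 + 11817)/(E(-60) + 9504) = (-14259 + 11817)/((-66 + (-60)**3 - 171*(-60)**2 + 6931*(-60))/(-105 - 60) + 9504) = -2442/((-66 - 216000 - 171*3600 - 415860)/(-165) + 9504) = -2442/(-(-66 - 216000 - 615600 - 415860)/165 + 9504) = -2442/(-1/165*(-1247526) + 9504) = -2442/(415842/55 + 9504) = -2442/938562/55 = -2442*55/938562 = -22385/156427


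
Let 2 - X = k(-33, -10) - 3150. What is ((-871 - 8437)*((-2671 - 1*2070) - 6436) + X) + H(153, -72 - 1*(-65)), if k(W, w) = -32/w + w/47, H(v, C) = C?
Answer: 24449084633/235 ≈ 1.0404e+8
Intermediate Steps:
k(W, w) = -32/w + w/47 (k(W, w) = -32/w + w*(1/47) = -32/w + w/47)
X = 740018/235 (X = 2 - ((-32/(-10) + (1/47)*(-10)) - 3150) = 2 - ((-32*(-1/10) - 10/47) - 3150) = 2 - ((16/5 - 10/47) - 3150) = 2 - (702/235 - 3150) = 2 - 1*(-739548/235) = 2 + 739548/235 = 740018/235 ≈ 3149.0)
((-871 - 8437)*((-2671 - 1*2070) - 6436) + X) + H(153, -72 - 1*(-65)) = ((-871 - 8437)*((-2671 - 1*2070) - 6436) + 740018/235) + (-72 - 1*(-65)) = (-9308*((-2671 - 2070) - 6436) + 740018/235) + (-72 + 65) = (-9308*(-4741 - 6436) + 740018/235) - 7 = (-9308*(-11177) + 740018/235) - 7 = (104035516 + 740018/235) - 7 = 24449086278/235 - 7 = 24449084633/235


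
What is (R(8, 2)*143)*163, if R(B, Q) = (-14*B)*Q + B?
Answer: -5034744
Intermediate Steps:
R(B, Q) = B - 14*B*Q (R(B, Q) = -14*B*Q + B = B - 14*B*Q)
(R(8, 2)*143)*163 = ((8*(1 - 14*2))*143)*163 = ((8*(1 - 28))*143)*163 = ((8*(-27))*143)*163 = -216*143*163 = -30888*163 = -5034744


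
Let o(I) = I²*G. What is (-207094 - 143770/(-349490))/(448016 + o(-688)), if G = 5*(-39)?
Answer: 7237713829/3210207682736 ≈ 0.0022546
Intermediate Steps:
G = -195
o(I) = -195*I² (o(I) = I²*(-195) = -195*I²)
(-207094 - 143770/(-349490))/(448016 + o(-688)) = (-207094 - 143770/(-349490))/(448016 - 195*(-688)²) = (-207094 - 143770*(-1/349490))/(448016 - 195*473344) = (-207094 + 14377/34949)/(448016 - 92302080) = -7237713829/34949/(-91854064) = -7237713829/34949*(-1/91854064) = 7237713829/3210207682736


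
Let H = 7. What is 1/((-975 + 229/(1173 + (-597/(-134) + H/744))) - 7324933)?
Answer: -58694257/429988715495164 ≈ -1.3650e-7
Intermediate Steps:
1/((-975 + 229/(1173 + (-597/(-134) + H/744))) - 7324933) = 1/((-975 + 229/(1173 + (-597/(-134) + 7/744))) - 7324933) = 1/((-975 + 229/(1173 + (-597*(-1/134) + 7*(1/744)))) - 7324933) = 1/((-975 + 229/(1173 + (597/134 + 7/744))) - 7324933) = 1/((-975 + 229/(1173 + 222553/49848)) - 7324933) = 1/((-975 + 229/(58694257/49848)) - 7324933) = 1/((-975 + 229*(49848/58694257)) - 7324933) = 1/((-975 + 11415192/58694257) - 7324933) = 1/(-57215485383/58694257 - 7324933) = 1/(-429988715495164/58694257) = -58694257/429988715495164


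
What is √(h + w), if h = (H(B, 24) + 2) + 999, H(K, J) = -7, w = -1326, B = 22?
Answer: 2*I*√83 ≈ 18.221*I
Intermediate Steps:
h = 994 (h = (-7 + 2) + 999 = -5 + 999 = 994)
√(h + w) = √(994 - 1326) = √(-332) = 2*I*√83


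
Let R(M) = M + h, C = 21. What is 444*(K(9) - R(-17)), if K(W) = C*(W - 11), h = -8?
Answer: -7548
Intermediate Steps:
R(M) = -8 + M (R(M) = M - 8 = -8 + M)
K(W) = -231 + 21*W (K(W) = 21*(W - 11) = 21*(-11 + W) = -231 + 21*W)
444*(K(9) - R(-17)) = 444*((-231 + 21*9) - (-8 - 17)) = 444*((-231 + 189) - 1*(-25)) = 444*(-42 + 25) = 444*(-17) = -7548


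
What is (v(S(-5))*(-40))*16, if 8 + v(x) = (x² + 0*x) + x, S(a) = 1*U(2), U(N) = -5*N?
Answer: -52480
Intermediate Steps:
S(a) = -10 (S(a) = 1*(-5*2) = 1*(-10) = -10)
v(x) = -8 + x + x² (v(x) = -8 + ((x² + 0*x) + x) = -8 + ((x² + 0) + x) = -8 + (x² + x) = -8 + (x + x²) = -8 + x + x²)
(v(S(-5))*(-40))*16 = ((-8 - 10 + (-10)²)*(-40))*16 = ((-8 - 10 + 100)*(-40))*16 = (82*(-40))*16 = -3280*16 = -52480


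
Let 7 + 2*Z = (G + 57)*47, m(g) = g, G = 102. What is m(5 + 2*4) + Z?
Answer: 3746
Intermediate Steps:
Z = 3733 (Z = -7/2 + ((102 + 57)*47)/2 = -7/2 + (159*47)/2 = -7/2 + (½)*7473 = -7/2 + 7473/2 = 3733)
m(5 + 2*4) + Z = (5 + 2*4) + 3733 = (5 + 8) + 3733 = 13 + 3733 = 3746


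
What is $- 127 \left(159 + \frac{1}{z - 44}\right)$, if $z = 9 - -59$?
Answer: $- \frac{484759}{24} \approx -20198.0$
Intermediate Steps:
$z = 68$ ($z = 9 + 59 = 68$)
$- 127 \left(159 + \frac{1}{z - 44}\right) = - 127 \left(159 + \frac{1}{68 - 44}\right) = - 127 \left(159 + \frac{1}{24}\right) = \left(-127\right) \frac{3817}{24} = - \frac{484759}{24}$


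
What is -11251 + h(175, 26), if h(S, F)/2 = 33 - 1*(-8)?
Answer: -11169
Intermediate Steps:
h(S, F) = 82 (h(S, F) = 2*(33 - 1*(-8)) = 2*(33 + 8) = 2*41 = 82)
-11251 + h(175, 26) = -11251 + 82 = -11169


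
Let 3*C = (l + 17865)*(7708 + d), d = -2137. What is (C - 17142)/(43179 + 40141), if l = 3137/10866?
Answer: 120100808189/301785040 ≈ 397.97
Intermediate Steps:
l = 3137/10866 (l = 3137*(1/10866) = 3137/10866 ≈ 0.28870)
C = 120162896513/3622 (C = ((3137/10866 + 17865)*(7708 - 2137))/3 = ((194124227/10866)*5571)/3 = (1/3)*(360488689539/3622) = 120162896513/3622 ≈ 3.3176e+7)
(C - 17142)/(43179 + 40141) = (120162896513/3622 - 17142)/(43179 + 40141) = (120100808189/3622)/83320 = (120100808189/3622)*(1/83320) = 120100808189/301785040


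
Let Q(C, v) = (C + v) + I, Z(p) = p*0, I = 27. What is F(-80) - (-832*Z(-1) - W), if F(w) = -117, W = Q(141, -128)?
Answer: -77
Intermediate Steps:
Z(p) = 0
Q(C, v) = 27 + C + v (Q(C, v) = (C + v) + 27 = 27 + C + v)
W = 40 (W = 27 + 141 - 128 = 40)
F(-80) - (-832*Z(-1) - W) = -117 - (-832*0 - 1*40) = -117 - (-64*0 - 40) = -117 - (0 - 40) = -117 - 1*(-40) = -117 + 40 = -77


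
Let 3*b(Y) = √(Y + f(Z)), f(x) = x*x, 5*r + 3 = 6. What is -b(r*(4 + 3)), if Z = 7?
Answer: -√1330/15 ≈ -2.4313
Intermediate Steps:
r = ⅗ (r = -⅗ + (⅕)*6 = -⅗ + 6/5 = ⅗ ≈ 0.60000)
f(x) = x²
b(Y) = √(49 + Y)/3 (b(Y) = √(Y + 7²)/3 = √(Y + 49)/3 = √(49 + Y)/3)
-b(r*(4 + 3)) = -√(49 + 3*(4 + 3)/5)/3 = -√(49 + (⅗)*7)/3 = -√(49 + 21/5)/3 = -√(266/5)/3 = -√1330/5/3 = -√1330/15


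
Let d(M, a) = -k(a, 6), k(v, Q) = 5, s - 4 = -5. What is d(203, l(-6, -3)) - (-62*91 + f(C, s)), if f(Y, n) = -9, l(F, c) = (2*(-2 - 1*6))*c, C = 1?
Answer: 5646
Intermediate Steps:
s = -1 (s = 4 - 5 = -1)
l(F, c) = -16*c (l(F, c) = (2*(-2 - 6))*c = (2*(-8))*c = -16*c)
d(M, a) = -5 (d(M, a) = -1*5 = -5)
d(203, l(-6, -3)) - (-62*91 + f(C, s)) = -5 - (-62*91 - 9) = -5 - (-5642 - 9) = -5 - 1*(-5651) = -5 + 5651 = 5646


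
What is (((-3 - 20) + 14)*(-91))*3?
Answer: 2457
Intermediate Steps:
(((-3 - 20) + 14)*(-91))*3 = ((-23 + 14)*(-91))*3 = -9*(-91)*3 = 819*3 = 2457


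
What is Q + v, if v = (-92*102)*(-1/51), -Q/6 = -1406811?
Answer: 8441050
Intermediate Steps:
Q = 8440866 (Q = -6*(-1406811) = 8440866)
v = 184 (v = -(-9384)/51 = -9384*(-1/51) = 184)
Q + v = 8440866 + 184 = 8441050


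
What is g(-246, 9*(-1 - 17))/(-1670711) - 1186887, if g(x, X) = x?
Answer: -1982945166411/1670711 ≈ -1.1869e+6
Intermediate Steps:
g(-246, 9*(-1 - 17))/(-1670711) - 1186887 = -246/(-1670711) - 1186887 = -246*(-1/1670711) - 1186887 = 246/1670711 - 1186887 = -1982945166411/1670711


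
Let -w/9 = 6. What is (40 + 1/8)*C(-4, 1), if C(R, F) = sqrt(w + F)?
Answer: 321*I*sqrt(53)/8 ≈ 292.11*I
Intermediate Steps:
w = -54 (w = -9*6 = -54)
C(R, F) = sqrt(-54 + F)
(40 + 1/8)*C(-4, 1) = (40 + 1/8)*sqrt(-54 + 1) = (40 + 1/8)*sqrt(-53) = 321*(I*sqrt(53))/8 = 321*I*sqrt(53)/8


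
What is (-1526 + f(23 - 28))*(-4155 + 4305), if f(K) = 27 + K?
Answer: -225600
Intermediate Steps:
(-1526 + f(23 - 28))*(-4155 + 4305) = (-1526 + (27 + (23 - 28)))*(-4155 + 4305) = (-1526 + (27 - 5))*150 = (-1526 + 22)*150 = -1504*150 = -225600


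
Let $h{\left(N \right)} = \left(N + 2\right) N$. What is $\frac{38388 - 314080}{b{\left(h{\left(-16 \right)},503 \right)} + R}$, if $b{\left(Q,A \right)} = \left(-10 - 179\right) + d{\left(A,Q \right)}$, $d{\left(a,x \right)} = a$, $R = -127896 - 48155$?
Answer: $\frac{275692}{175737} \approx 1.5688$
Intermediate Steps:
$R = -176051$ ($R = -127896 - 48155 = -176051$)
$h{\left(N \right)} = N \left(2 + N\right)$ ($h{\left(N \right)} = \left(2 + N\right) N = N \left(2 + N\right)$)
$b{\left(Q,A \right)} = -189 + A$ ($b{\left(Q,A \right)} = \left(-10 - 179\right) + A = -189 + A$)
$\frac{38388 - 314080}{b{\left(h{\left(-16 \right)},503 \right)} + R} = \frac{38388 - 314080}{\left(-189 + 503\right) - 176051} = - \frac{275692}{314 - 176051} = - \frac{275692}{-175737} = \left(-275692\right) \left(- \frac{1}{175737}\right) = \frac{275692}{175737}$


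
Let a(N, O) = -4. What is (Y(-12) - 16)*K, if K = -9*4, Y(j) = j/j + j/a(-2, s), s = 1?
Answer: 432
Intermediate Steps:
Y(j) = 1 - j/4 (Y(j) = j/j + j/(-4) = 1 + j*(-¼) = 1 - j/4)
K = -36
(Y(-12) - 16)*K = ((1 - ¼*(-12)) - 16)*(-36) = ((1 + 3) - 16)*(-36) = (4 - 16)*(-36) = -12*(-36) = 432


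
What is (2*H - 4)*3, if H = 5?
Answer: 18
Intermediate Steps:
(2*H - 4)*3 = (2*5 - 4)*3 = (10 - 4)*3 = 6*3 = 18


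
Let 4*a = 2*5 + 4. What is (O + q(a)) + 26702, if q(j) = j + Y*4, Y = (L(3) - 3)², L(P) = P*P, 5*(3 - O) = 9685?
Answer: 49831/2 ≈ 24916.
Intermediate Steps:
O = -1934 (O = 3 - ⅕*9685 = 3 - 1937 = -1934)
L(P) = P²
a = 7/2 (a = (2*5 + 4)/4 = (10 + 4)/4 = (¼)*14 = 7/2 ≈ 3.5000)
Y = 36 (Y = (3² - 3)² = (9 - 3)² = 6² = 36)
q(j) = 144 + j (q(j) = j + 36*4 = j + 144 = 144 + j)
(O + q(a)) + 26702 = (-1934 + (144 + 7/2)) + 26702 = (-1934 + 295/2) + 26702 = -3573/2 + 26702 = 49831/2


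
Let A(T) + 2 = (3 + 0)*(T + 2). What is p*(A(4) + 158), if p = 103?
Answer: 17922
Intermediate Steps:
A(T) = 4 + 3*T (A(T) = -2 + (3 + 0)*(T + 2) = -2 + 3*(2 + T) = -2 + (6 + 3*T) = 4 + 3*T)
p*(A(4) + 158) = 103*((4 + 3*4) + 158) = 103*((4 + 12) + 158) = 103*(16 + 158) = 103*174 = 17922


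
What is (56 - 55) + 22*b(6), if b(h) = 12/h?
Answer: 45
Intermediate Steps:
(56 - 55) + 22*b(6) = (56 - 55) + 22*(12/6) = 1 + 22*(12*(⅙)) = 1 + 22*2 = 1 + 44 = 45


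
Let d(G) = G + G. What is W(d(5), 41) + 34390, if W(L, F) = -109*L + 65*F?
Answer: 35965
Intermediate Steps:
d(G) = 2*G
W(d(5), 41) + 34390 = (-218*5 + 65*41) + 34390 = (-109*10 + 2665) + 34390 = (-1090 + 2665) + 34390 = 1575 + 34390 = 35965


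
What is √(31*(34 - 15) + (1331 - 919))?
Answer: √1001 ≈ 31.639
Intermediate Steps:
√(31*(34 - 15) + (1331 - 919)) = √(31*19 + 412) = √(589 + 412) = √1001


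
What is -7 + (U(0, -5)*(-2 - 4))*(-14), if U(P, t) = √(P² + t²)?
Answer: 413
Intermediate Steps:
-7 + (U(0, -5)*(-2 - 4))*(-14) = -7 + (√(0² + (-5)²)*(-2 - 4))*(-14) = -7 + (√(0 + 25)*(-6))*(-14) = -7 + (√25*(-6))*(-14) = -7 + (5*(-6))*(-14) = -7 - 30*(-14) = -7 + 420 = 413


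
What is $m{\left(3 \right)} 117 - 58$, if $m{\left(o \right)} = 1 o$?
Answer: $293$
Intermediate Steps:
$m{\left(o \right)} = o$
$m{\left(3 \right)} 117 - 58 = 3 \cdot 117 - 58 = 351 - 58 = 293$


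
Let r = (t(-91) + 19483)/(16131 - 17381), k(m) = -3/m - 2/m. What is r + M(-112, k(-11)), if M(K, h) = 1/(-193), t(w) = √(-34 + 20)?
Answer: -3761469/241250 - I*√14/1250 ≈ -15.592 - 0.0029933*I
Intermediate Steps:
k(m) = -5/m
t(w) = I*√14 (t(w) = √(-14) = I*√14)
M(K, h) = -1/193
r = -19483/1250 - I*√14/1250 (r = (I*√14 + 19483)/(16131 - 17381) = (19483 + I*√14)/(-1250) = (19483 + I*√14)*(-1/1250) = -19483/1250 - I*√14/1250 ≈ -15.586 - 0.0029933*I)
r + M(-112, k(-11)) = (-19483/1250 - I*√14/1250) - 1/193 = -3761469/241250 - I*√14/1250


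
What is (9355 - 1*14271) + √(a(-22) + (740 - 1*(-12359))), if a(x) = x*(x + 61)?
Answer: -4916 + √12241 ≈ -4805.4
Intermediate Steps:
a(x) = x*(61 + x)
(9355 - 1*14271) + √(a(-22) + (740 - 1*(-12359))) = (9355 - 1*14271) + √(-22*(61 - 22) + (740 - 1*(-12359))) = (9355 - 14271) + √(-22*39 + (740 + 12359)) = -4916 + √(-858 + 13099) = -4916 + √12241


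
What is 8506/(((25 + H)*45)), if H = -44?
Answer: -8506/855 ≈ -9.9485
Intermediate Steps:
8506/(((25 + H)*45)) = 8506/(((25 - 44)*45)) = 8506/((-19*45)) = 8506/(-855) = 8506*(-1/855) = -8506/855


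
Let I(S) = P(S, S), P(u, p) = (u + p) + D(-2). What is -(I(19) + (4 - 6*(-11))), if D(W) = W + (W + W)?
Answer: -102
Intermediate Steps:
D(W) = 3*W (D(W) = W + 2*W = 3*W)
P(u, p) = -6 + p + u (P(u, p) = (u + p) + 3*(-2) = (p + u) - 6 = -6 + p + u)
I(S) = -6 + 2*S (I(S) = -6 + S + S = -6 + 2*S)
-(I(19) + (4 - 6*(-11))) = -((-6 + 2*19) + (4 - 6*(-11))) = -((-6 + 38) + (4 + 66)) = -(32 + 70) = -1*102 = -102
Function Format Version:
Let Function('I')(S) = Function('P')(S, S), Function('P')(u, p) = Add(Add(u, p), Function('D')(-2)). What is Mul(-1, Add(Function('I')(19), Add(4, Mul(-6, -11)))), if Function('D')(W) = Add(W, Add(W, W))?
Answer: -102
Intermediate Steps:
Function('D')(W) = Mul(3, W) (Function('D')(W) = Add(W, Mul(2, W)) = Mul(3, W))
Function('P')(u, p) = Add(-6, p, u) (Function('P')(u, p) = Add(Add(u, p), Mul(3, -2)) = Add(Add(p, u), -6) = Add(-6, p, u))
Function('I')(S) = Add(-6, Mul(2, S)) (Function('I')(S) = Add(-6, S, S) = Add(-6, Mul(2, S)))
Mul(-1, Add(Function('I')(19), Add(4, Mul(-6, -11)))) = Mul(-1, Add(Add(-6, Mul(2, 19)), Add(4, Mul(-6, -11)))) = Mul(-1, Add(Add(-6, 38), Add(4, 66))) = Mul(-1, Add(32, 70)) = Mul(-1, 102) = -102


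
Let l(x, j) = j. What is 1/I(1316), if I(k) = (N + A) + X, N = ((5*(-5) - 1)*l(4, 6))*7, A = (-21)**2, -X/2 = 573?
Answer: -1/1797 ≈ -0.00055648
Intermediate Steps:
X = -1146 (X = -2*573 = -1146)
A = 441
N = -1092 (N = ((5*(-5) - 1)*6)*7 = ((-25 - 1)*6)*7 = -26*6*7 = -156*7 = -1092)
I(k) = -1797 (I(k) = (-1092 + 441) - 1146 = -651 - 1146 = -1797)
1/I(1316) = 1/(-1797) = -1/1797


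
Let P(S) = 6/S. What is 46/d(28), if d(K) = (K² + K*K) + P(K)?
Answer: 644/21955 ≈ 0.029333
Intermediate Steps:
d(K) = 2*K² + 6/K (d(K) = (K² + K*K) + 6/K = (K² + K²) + 6/K = 2*K² + 6/K)
46/d(28) = 46/((2*(3 + 28³)/28)) = 46/((2*(1/28)*(3 + 21952))) = 46/((2*(1/28)*21955)) = 46/(21955/14) = 46*(14/21955) = 644/21955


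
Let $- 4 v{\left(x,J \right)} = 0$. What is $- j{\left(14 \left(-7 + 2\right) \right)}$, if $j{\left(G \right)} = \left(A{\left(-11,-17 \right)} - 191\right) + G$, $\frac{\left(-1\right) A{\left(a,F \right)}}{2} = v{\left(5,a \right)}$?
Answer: $261$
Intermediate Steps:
$v{\left(x,J \right)} = 0$ ($v{\left(x,J \right)} = \left(- \frac{1}{4}\right) 0 = 0$)
$A{\left(a,F \right)} = 0$ ($A{\left(a,F \right)} = \left(-2\right) 0 = 0$)
$j{\left(G \right)} = -191 + G$ ($j{\left(G \right)} = \left(0 - 191\right) + G = -191 + G$)
$- j{\left(14 \left(-7 + 2\right) \right)} = - (-191 + 14 \left(-7 + 2\right)) = - (-191 + 14 \left(-5\right)) = - (-191 - 70) = \left(-1\right) \left(-261\right) = 261$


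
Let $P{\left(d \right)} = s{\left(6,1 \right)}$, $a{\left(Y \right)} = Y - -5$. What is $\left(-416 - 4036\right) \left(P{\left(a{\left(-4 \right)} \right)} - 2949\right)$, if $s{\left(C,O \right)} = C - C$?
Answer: $13128948$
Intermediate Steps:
$a{\left(Y \right)} = 5 + Y$ ($a{\left(Y \right)} = Y + 5 = 5 + Y$)
$s{\left(C,O \right)} = 0$
$P{\left(d \right)} = 0$
$\left(-416 - 4036\right) \left(P{\left(a{\left(-4 \right)} \right)} - 2949\right) = \left(-416 - 4036\right) \left(0 - 2949\right) = \left(-4452\right) \left(-2949\right) = 13128948$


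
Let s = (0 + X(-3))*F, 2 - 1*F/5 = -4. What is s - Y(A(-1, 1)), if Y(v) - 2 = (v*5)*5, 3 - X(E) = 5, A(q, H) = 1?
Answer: -87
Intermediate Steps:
F = 30 (F = 10 - 5*(-4) = 10 + 20 = 30)
X(E) = -2 (X(E) = 3 - 1*5 = 3 - 5 = -2)
Y(v) = 2 + 25*v (Y(v) = 2 + (v*5)*5 = 2 + (5*v)*5 = 2 + 25*v)
s = -60 (s = (0 - 2)*30 = -2*30 = -60)
s - Y(A(-1, 1)) = -60 - (2 + 25*1) = -60 - (2 + 25) = -60 - 1*27 = -60 - 27 = -87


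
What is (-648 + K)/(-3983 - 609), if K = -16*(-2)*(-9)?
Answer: 117/574 ≈ 0.20383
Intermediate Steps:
K = -288 (K = 32*(-9) = -288)
(-648 + K)/(-3983 - 609) = (-648 - 288)/(-3983 - 609) = -936/(-4592) = -936*(-1/4592) = 117/574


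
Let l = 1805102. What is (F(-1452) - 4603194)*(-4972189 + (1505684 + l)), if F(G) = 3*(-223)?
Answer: 7648871799789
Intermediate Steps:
F(G) = -669
(F(-1452) - 4603194)*(-4972189 + (1505684 + l)) = (-669 - 4603194)*(-4972189 + (1505684 + 1805102)) = -4603863*(-4972189 + 3310786) = -4603863*(-1661403) = 7648871799789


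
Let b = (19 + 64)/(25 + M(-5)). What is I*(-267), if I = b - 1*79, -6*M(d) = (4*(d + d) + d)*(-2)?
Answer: 188769/10 ≈ 18877.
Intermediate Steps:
M(d) = 3*d (M(d) = -(4*(d + d) + d)*(-2)/6 = -(4*(2*d) + d)*(-2)/6 = -(8*d + d)*(-2)/6 = -9*d*(-2)/6 = -(-3)*d = 3*d)
b = 83/10 (b = (19 + 64)/(25 + 3*(-5)) = 83/(25 - 15) = 83/10 ≈ 8.3000)
I = -707/10 (I = 83/10 - 1*79 = 83/10 - 79 = -707/10 ≈ -70.700)
I*(-267) = -707/10*(-267) = 188769/10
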